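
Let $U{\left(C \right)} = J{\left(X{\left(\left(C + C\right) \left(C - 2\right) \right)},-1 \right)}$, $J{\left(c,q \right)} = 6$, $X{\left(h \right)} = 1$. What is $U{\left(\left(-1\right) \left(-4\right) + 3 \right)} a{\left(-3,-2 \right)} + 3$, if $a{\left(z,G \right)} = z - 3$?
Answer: $-33$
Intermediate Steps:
$a{\left(z,G \right)} = -3 + z$
$U{\left(C \right)} = 6$
$U{\left(\left(-1\right) \left(-4\right) + 3 \right)} a{\left(-3,-2 \right)} + 3 = 6 \left(-3 - 3\right) + 3 = 6 \left(-6\right) + 3 = -36 + 3 = -33$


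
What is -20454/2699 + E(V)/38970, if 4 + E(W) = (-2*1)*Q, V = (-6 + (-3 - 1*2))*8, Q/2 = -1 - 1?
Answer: -398540792/52590015 ≈ -7.5783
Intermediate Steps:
Q = -4 (Q = 2*(-1 - 1) = 2*(-2) = -4)
V = -88 (V = (-6 + (-3 - 2))*8 = (-6 - 5)*8 = -11*8 = -88)
E(W) = 4 (E(W) = -4 - 2*1*(-4) = -4 - 2*(-4) = -4 + 8 = 4)
-20454/2699 + E(V)/38970 = -20454/2699 + 4/38970 = -20454*1/2699 + 4*(1/38970) = -20454/2699 + 2/19485 = -398540792/52590015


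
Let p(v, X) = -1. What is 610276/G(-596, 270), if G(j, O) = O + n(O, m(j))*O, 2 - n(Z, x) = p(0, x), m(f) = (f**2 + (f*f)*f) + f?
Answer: 152569/270 ≈ 565.07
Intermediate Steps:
m(f) = f + f**2 + f**3 (m(f) = (f**2 + f**2*f) + f = (f**2 + f**3) + f = f + f**2 + f**3)
n(Z, x) = 3 (n(Z, x) = 2 - 1*(-1) = 2 + 1 = 3)
G(j, O) = 4*O (G(j, O) = O + 3*O = 4*O)
610276/G(-596, 270) = 610276/((4*270)) = 610276/1080 = 610276*(1/1080) = 152569/270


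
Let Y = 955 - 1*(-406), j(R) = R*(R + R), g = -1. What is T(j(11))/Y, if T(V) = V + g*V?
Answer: 0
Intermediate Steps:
j(R) = 2*R² (j(R) = R*(2*R) = 2*R²)
T(V) = 0 (T(V) = V - V = 0)
Y = 1361 (Y = 955 + 406 = 1361)
T(j(11))/Y = 0/1361 = 0*(1/1361) = 0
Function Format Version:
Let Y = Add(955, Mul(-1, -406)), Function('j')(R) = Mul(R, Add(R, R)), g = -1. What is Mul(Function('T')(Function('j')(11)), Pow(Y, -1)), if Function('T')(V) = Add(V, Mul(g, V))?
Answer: 0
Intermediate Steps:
Function('j')(R) = Mul(2, Pow(R, 2)) (Function('j')(R) = Mul(R, Mul(2, R)) = Mul(2, Pow(R, 2)))
Function('T')(V) = 0 (Function('T')(V) = Add(V, Mul(-1, V)) = 0)
Y = 1361 (Y = Add(955, 406) = 1361)
Mul(Function('T')(Function('j')(11)), Pow(Y, -1)) = Mul(0, Pow(1361, -1)) = Mul(0, Rational(1, 1361)) = 0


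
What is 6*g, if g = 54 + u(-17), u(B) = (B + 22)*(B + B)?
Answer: -696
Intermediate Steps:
u(B) = 2*B*(22 + B) (u(B) = (22 + B)*(2*B) = 2*B*(22 + B))
g = -116 (g = 54 + 2*(-17)*(22 - 17) = 54 + 2*(-17)*5 = 54 - 170 = -116)
6*g = 6*(-116) = -696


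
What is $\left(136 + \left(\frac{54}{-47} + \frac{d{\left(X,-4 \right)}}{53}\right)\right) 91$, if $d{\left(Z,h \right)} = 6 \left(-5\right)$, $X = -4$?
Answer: $\frac{30439864}{2491} \approx 12220.0$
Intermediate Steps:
$d{\left(Z,h \right)} = -30$
$\left(136 + \left(\frac{54}{-47} + \frac{d{\left(X,-4 \right)}}{53}\right)\right) 91 = \left(136 + \left(\frac{54}{-47} - \frac{30}{53}\right)\right) 91 = \left(136 + \left(54 \left(- \frac{1}{47}\right) - \frac{30}{53}\right)\right) 91 = \left(136 - \frac{4272}{2491}\right) 91 = \frac{334504}{2491} \cdot 91 = \frac{30439864}{2491}$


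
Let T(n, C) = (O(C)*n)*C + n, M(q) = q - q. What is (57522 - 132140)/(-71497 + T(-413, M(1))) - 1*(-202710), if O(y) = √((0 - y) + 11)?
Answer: 7288475359/35955 ≈ 2.0271e+5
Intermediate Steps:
O(y) = √(11 - y) (O(y) = √(-y + 11) = √(11 - y))
M(q) = 0
T(n, C) = n + C*n*√(11 - C) (T(n, C) = (√(11 - C)*n)*C + n = (n*√(11 - C))*C + n = C*n*√(11 - C) + n = n + C*n*√(11 - C))
(57522 - 132140)/(-71497 + T(-413, M(1))) - 1*(-202710) = (57522 - 132140)/(-71497 - 413*(1 + 0*√(11 - 1*0))) - 1*(-202710) = -74618/(-71497 - 413*(1 + 0*√(11 + 0))) + 202710 = -74618/(-71497 - 413*(1 + 0*√11)) + 202710 = -74618/(-71497 - 413*(1 + 0)) + 202710 = -74618/(-71497 - 413*1) + 202710 = -74618/(-71497 - 413) + 202710 = -74618/(-71910) + 202710 = -74618*(-1/71910) + 202710 = 37309/35955 + 202710 = 7288475359/35955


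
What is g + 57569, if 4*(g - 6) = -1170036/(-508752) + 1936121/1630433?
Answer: 5306486941591705/92165116624 ≈ 57576.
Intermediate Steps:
g = 633342664649/92165116624 (g = 6 + (-1170036/(-508752) + 1936121/1630433)/4 = 6 + (-1170036*(-1/508752) + 1936121*(1/1630433))/4 = 6 + (32501/14132 + 1936121/1630433)/4 = 6 + (¼)*(80351964905/23041279156) = 6 + 80351964905/92165116624 = 633342664649/92165116624 ≈ 6.8718)
g + 57569 = 633342664649/92165116624 + 57569 = 5306486941591705/92165116624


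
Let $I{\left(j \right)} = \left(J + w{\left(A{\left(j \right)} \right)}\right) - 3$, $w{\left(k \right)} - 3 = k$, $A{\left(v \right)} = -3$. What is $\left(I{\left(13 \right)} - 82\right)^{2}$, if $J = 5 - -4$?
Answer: $5776$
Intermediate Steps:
$J = 9$ ($J = 5 + 4 = 9$)
$w{\left(k \right)} = 3 + k$
$I{\left(j \right)} = 6$ ($I{\left(j \right)} = \left(9 + \left(3 - 3\right)\right) - 3 = \left(9 + 0\right) - 3 = 9 - 3 = 6$)
$\left(I{\left(13 \right)} - 82\right)^{2} = \left(6 - 82\right)^{2} = \left(-76\right)^{2} = 5776$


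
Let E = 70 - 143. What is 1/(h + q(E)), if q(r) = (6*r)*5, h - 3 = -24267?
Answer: -1/26454 ≈ -3.7801e-5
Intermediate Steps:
h = -24264 (h = 3 - 24267 = -24264)
E = -73
q(r) = 30*r
1/(h + q(E)) = 1/(-24264 + 30*(-73)) = 1/(-24264 - 2190) = 1/(-26454) = -1/26454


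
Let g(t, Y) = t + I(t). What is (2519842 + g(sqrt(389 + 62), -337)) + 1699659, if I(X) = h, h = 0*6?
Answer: 4219501 + sqrt(451) ≈ 4.2195e+6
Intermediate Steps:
h = 0
I(X) = 0
g(t, Y) = t (g(t, Y) = t + 0 = t)
(2519842 + g(sqrt(389 + 62), -337)) + 1699659 = (2519842 + sqrt(389 + 62)) + 1699659 = (2519842 + sqrt(451)) + 1699659 = 4219501 + sqrt(451)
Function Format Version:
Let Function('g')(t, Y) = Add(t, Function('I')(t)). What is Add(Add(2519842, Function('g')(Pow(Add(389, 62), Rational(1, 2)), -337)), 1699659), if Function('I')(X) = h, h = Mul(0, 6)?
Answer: Add(4219501, Pow(451, Rational(1, 2))) ≈ 4.2195e+6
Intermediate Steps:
h = 0
Function('I')(X) = 0
Function('g')(t, Y) = t (Function('g')(t, Y) = Add(t, 0) = t)
Add(Add(2519842, Function('g')(Pow(Add(389, 62), Rational(1, 2)), -337)), 1699659) = Add(Add(2519842, Pow(Add(389, 62), Rational(1, 2))), 1699659) = Add(Add(2519842, Pow(451, Rational(1, 2))), 1699659) = Add(4219501, Pow(451, Rational(1, 2)))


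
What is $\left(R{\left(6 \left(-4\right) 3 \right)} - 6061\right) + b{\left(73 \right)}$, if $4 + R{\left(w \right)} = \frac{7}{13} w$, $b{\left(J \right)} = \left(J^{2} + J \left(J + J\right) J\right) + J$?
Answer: $\frac{10105319}{13} \approx 7.7733 \cdot 10^{5}$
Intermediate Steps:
$b{\left(J \right)} = J + J^{2} + 2 J^{3}$ ($b{\left(J \right)} = \left(J^{2} + J 2 J J\right) + J = \left(J^{2} + 2 J^{2} J\right) + J = \left(J^{2} + 2 J^{3}\right) + J = J + J^{2} + 2 J^{3}$)
$R{\left(w \right)} = -4 + \frac{7 w}{13}$ ($R{\left(w \right)} = -4 + \frac{7}{13} w = -4 + 7 \cdot \frac{1}{13} w = -4 + \frac{7 w}{13}$)
$\left(R{\left(6 \left(-4\right) 3 \right)} - 6061\right) + b{\left(73 \right)} = \left(\left(-4 + \frac{7 \cdot 6 \left(-4\right) 3}{13}\right) - 6061\right) + 73 \left(1 + 73 + 2 \cdot 73^{2}\right) = \left(\left(-4 + \frac{7 \left(\left(-24\right) 3\right)}{13}\right) - 6061\right) + 73 \left(1 + 73 + 2 \cdot 5329\right) = \left(\left(-4 + \frac{7}{13} \left(-72\right)\right) - 6061\right) + 73 \left(1 + 73 + 10658\right) = \left(\left(-4 - \frac{504}{13}\right) - 6061\right) + 73 \cdot 10732 = \left(- \frac{556}{13} - 6061\right) + 783436 = - \frac{79349}{13} + 783436 = \frac{10105319}{13}$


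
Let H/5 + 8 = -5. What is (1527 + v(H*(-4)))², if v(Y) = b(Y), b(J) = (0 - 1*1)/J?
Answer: 157624086361/67600 ≈ 2.3317e+6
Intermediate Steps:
H = -65 (H = -40 + 5*(-5) = -40 - 25 = -65)
b(J) = -1/J (b(J) = (0 - 1)/J = -1/J)
v(Y) = -1/Y
(1527 + v(H*(-4)))² = (1527 - 1/((-65*(-4))))² = (1527 - 1/260)² = (397019/260)² = 157624086361/67600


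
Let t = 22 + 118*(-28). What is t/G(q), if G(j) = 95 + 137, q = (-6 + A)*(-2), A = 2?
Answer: -1641/116 ≈ -14.147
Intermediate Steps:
q = 8 (q = (-6 + 2)*(-2) = -4*(-2) = 8)
G(j) = 232
t = -3282 (t = 22 - 3304 = -3282)
t/G(q) = -3282/232 = -3282*1/232 = -1641/116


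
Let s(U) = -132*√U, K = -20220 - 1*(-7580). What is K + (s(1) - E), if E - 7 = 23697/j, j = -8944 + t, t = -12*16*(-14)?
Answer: -79921727/6256 ≈ -12775.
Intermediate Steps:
K = -12640 (K = -20220 + 7580 = -12640)
t = 2688 (t = -192*(-14) = 2688)
j = -6256 (j = -8944 + 2688 = -6256)
E = 20095/6256 (E = 7 + 23697/(-6256) = 7 + 23697*(-1/6256) = 7 - 23697/6256 = 20095/6256 ≈ 3.2121)
K + (s(1) - E) = -12640 + (-132*√1 - 1*20095/6256) = -12640 + (-132*1 - 20095/6256) = -12640 + (-132 - 20095/6256) = -12640 - 845887/6256 = -79921727/6256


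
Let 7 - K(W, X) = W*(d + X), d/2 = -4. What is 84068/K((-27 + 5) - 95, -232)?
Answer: -84068/28073 ≈ -2.9946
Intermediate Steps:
d = -8 (d = 2*(-4) = -8)
K(W, X) = 7 - W*(-8 + X)
84068/K((-27 + 5) - 95, -232) = 84068/(7 + 8*((-27 + 5) - 95) - 1*((-27 + 5) - 95)*(-232)) = 84068/(7 + 8*(-22 - 95) - 1*(-22 - 95)*(-232)) = 84068/(7 + 8*(-117) - 1*(-117)*(-232)) = 84068/(7 - 936 - 27144) = 84068/(-28073) = 84068*(-1/28073) = -84068/28073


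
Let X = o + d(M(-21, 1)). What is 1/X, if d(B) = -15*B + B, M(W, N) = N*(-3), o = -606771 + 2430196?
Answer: 1/1823467 ≈ 5.4841e-7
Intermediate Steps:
o = 1823425
M(W, N) = -3*N
d(B) = -14*B
X = 1823467 (X = 1823425 - (-42) = 1823425 - 14*(-3) = 1823425 + 42 = 1823467)
1/X = 1/1823467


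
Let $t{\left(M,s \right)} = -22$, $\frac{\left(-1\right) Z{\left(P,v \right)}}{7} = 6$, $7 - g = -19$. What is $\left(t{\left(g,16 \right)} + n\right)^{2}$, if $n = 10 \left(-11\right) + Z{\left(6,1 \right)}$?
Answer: $30276$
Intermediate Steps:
$g = 26$ ($g = 7 - -19 = 7 + 19 = 26$)
$Z{\left(P,v \right)} = -42$ ($Z{\left(P,v \right)} = \left(-7\right) 6 = -42$)
$n = -152$ ($n = 10 \left(-11\right) - 42 = -110 - 42 = -152$)
$\left(t{\left(g,16 \right)} + n\right)^{2} = \left(-22 - 152\right)^{2} = \left(-174\right)^{2} = 30276$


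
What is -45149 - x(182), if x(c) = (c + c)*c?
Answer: -111397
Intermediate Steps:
x(c) = 2*c² (x(c) = (2*c)*c = 2*c²)
-45149 - x(182) = -45149 - 2*182² = -45149 - 2*33124 = -45149 - 1*66248 = -45149 - 66248 = -111397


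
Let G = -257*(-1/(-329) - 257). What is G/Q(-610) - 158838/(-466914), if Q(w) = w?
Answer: -17200851227/159362195 ≈ -107.94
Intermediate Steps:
G = 21729864/329 (G = -257*(-1*(-1/329) - 257) = -257*(1/329 - 257) = -257*(-84552/329) = 21729864/329 ≈ 66048.)
G/Q(-610) - 158838/(-466914) = (21729864/329)/(-610) - 158838/(-466914) = (21729864/329)*(-1/610) - 158838*(-1/466914) = -10864932/100345 + 26473/77819 = -17200851227/159362195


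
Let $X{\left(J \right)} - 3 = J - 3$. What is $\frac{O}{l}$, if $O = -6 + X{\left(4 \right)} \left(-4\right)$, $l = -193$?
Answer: $\frac{22}{193} \approx 0.11399$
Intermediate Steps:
$X{\left(J \right)} = J$ ($X{\left(J \right)} = 3 + \left(J - 3\right) = 3 + \left(-3 + J\right) = J$)
$O = -22$ ($O = -6 + 4 \left(-4\right) = -6 - 16 = -22$)
$\frac{O}{l} = \frac{1}{-193} \left(-22\right) = \left(- \frac{1}{193}\right) \left(-22\right) = \frac{22}{193}$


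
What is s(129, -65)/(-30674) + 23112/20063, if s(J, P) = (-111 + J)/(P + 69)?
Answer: 1417694409/1230824924 ≈ 1.1518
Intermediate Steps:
s(J, P) = (-111 + J)/(69 + P)
s(129, -65)/(-30674) + 23112/20063 = ((-111 + 129)/(69 - 65))/(-30674) + 23112/20063 = (18/4)*(-1/30674) + 23112*(1/20063) = ((¼)*18)*(-1/30674) + 23112/20063 = (9/2)*(-1/30674) + 23112/20063 = -9/61348 + 23112/20063 = 1417694409/1230824924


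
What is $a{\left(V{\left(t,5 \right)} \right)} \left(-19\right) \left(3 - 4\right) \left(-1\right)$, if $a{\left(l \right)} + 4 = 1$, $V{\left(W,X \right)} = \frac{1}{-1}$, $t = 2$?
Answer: $57$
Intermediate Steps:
$V{\left(W,X \right)} = -1$
$a{\left(l \right)} = -3$ ($a{\left(l \right)} = -4 + 1 = -3$)
$a{\left(V{\left(t,5 \right)} \right)} \left(-19\right) \left(3 - 4\right) \left(-1\right) = \left(-3\right) \left(-19\right) \left(3 - 4\right) \left(-1\right) = 57 \left(\left(-1\right) \left(-1\right)\right) = 57 \cdot 1 = 57$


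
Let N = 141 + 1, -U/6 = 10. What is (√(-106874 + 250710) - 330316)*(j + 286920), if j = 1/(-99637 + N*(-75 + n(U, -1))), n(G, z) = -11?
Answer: -10600406958034964/111849 + 64183430158*√35959/111849 ≈ -9.4665e+10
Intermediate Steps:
U = -60 (U = -6*10 = -60)
N = 142
j = -1/111849 (j = 1/(-99637 + 142*(-75 - 11)) = 1/(-99637 + 142*(-86)) = 1/(-99637 - 12212) = 1/(-111849) = -1/111849 ≈ -8.9406e-6)
(√(-106874 + 250710) - 330316)*(j + 286920) = (√(-106874 + 250710) - 330316)*(-1/111849 + 286920) = (√143836 - 330316)*(32091715079/111849) = (2*√35959 - 330316)*(32091715079/111849) = (-330316 + 2*√35959)*(32091715079/111849) = -10600406958034964/111849 + 64183430158*√35959/111849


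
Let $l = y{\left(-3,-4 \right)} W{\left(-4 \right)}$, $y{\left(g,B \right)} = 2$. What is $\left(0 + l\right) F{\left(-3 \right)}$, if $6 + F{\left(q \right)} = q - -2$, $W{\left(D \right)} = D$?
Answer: $56$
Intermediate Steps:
$F{\left(q \right)} = -4 + q$ ($F{\left(q \right)} = -6 + \left(q - -2\right) = -6 + \left(q + 2\right) = -6 + \left(2 + q\right) = -4 + q$)
$l = -8$ ($l = 2 \left(-4\right) = -8$)
$\left(0 + l\right) F{\left(-3 \right)} = \left(0 - 8\right) \left(-4 - 3\right) = \left(-8\right) \left(-7\right) = 56$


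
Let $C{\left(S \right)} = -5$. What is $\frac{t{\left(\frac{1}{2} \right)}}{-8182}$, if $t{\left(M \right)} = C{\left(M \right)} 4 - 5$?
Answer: $\frac{25}{8182} \approx 0.0030555$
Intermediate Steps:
$t{\left(M \right)} = -25$ ($t{\left(M \right)} = \left(-5\right) 4 - 5 = -20 - 5 = -25$)
$\frac{t{\left(\frac{1}{2} \right)}}{-8182} = - \frac{25}{-8182} = \left(-25\right) \left(- \frac{1}{8182}\right) = \frac{25}{8182}$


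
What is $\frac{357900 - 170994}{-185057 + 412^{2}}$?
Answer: $- \frac{186906}{15313} \approx -12.206$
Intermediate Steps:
$\frac{357900 - 170994}{-185057 + 412^{2}} = \frac{186906}{-185057 + 169744} = \frac{186906}{-15313} = 186906 \left(- \frac{1}{15313}\right) = - \frac{186906}{15313}$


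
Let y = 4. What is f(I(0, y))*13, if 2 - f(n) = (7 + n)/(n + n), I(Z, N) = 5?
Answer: 52/5 ≈ 10.400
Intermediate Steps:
f(n) = 2 - (7 + n)/(2*n) (f(n) = 2 - (7 + n)/(n + n) = 2 - (7 + n)/(2*n))
f(I(0, y))*13 = ((1/2)*(-7 + 3*5)/5)*13 = ((1/2)*(1/5)*(-7 + 15))*13 = ((1/2)*(1/5)*8)*13 = (4/5)*13 = 52/5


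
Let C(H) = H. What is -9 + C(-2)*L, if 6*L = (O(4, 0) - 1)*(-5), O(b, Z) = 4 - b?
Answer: -32/3 ≈ -10.667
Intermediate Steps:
L = ⅚ (L = (((4 - 1*4) - 1)*(-5))/6 = (((4 - 4) - 1)*(-5))/6 = ((0 - 1)*(-5))/6 = (-1*(-5))/6 = (⅙)*5 = ⅚ ≈ 0.83333)
-9 + C(-2)*L = -9 - 2*⅚ = -9 - 5/3 = -32/3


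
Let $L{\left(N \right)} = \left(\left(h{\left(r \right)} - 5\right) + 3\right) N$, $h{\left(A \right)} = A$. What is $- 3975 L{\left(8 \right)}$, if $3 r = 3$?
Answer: $31800$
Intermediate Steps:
$r = 1$ ($r = \frac{1}{3} \cdot 3 = 1$)
$L{\left(N \right)} = - N$ ($L{\left(N \right)} = \left(\left(1 - 5\right) + 3\right) N = \left(-4 + 3\right) N = - N$)
$- 3975 L{\left(8 \right)} = - 3975 \left(\left(-1\right) 8\right) = \left(-3975\right) \left(-8\right) = 31800$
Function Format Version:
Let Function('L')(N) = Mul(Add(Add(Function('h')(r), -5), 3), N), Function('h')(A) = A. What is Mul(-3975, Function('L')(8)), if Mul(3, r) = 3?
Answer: 31800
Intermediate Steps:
r = 1 (r = Mul(Rational(1, 3), 3) = 1)
Function('L')(N) = Mul(-1, N) (Function('L')(N) = Mul(Add(Add(1, -5), 3), N) = Mul(Add(-4, 3), N) = Mul(-1, N))
Mul(-3975, Function('L')(8)) = Mul(-3975, Mul(-1, 8)) = Mul(-3975, -8) = 31800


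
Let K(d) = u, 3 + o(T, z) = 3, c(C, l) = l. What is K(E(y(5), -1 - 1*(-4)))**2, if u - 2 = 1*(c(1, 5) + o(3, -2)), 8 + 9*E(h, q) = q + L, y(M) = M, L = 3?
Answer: 49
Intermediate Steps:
E(h, q) = -5/9 + q/9 (E(h, q) = -8/9 + (q + 3)/9 = -8/9 + (3 + q)/9 = -8/9 + (1/3 + q/9) = -5/9 + q/9)
o(T, z) = 0 (o(T, z) = -3 + 3 = 0)
u = 7 (u = 2 + 1*(5 + 0) = 2 + 1*5 = 2 + 5 = 7)
K(d) = 7
K(E(y(5), -1 - 1*(-4)))**2 = 7**2 = 49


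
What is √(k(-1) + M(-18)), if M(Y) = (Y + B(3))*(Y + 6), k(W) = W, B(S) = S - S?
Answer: √215 ≈ 14.663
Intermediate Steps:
B(S) = 0
M(Y) = Y*(6 + Y) (M(Y) = (Y + 0)*(Y + 6) = Y*(6 + Y))
√(k(-1) + M(-18)) = √(-1 - 18*(6 - 18)) = √(-1 - 18*(-12)) = √(-1 + 216) = √215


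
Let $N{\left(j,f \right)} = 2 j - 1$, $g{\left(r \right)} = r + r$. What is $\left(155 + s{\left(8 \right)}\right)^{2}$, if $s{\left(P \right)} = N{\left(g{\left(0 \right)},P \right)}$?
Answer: $23716$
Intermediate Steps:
$g{\left(r \right)} = 2 r$
$N{\left(j,f \right)} = -1 + 2 j$
$s{\left(P \right)} = -1$ ($s{\left(P \right)} = -1 + 2 \cdot 2 \cdot 0 = -1 + 2 \cdot 0 = -1 + 0 = -1$)
$\left(155 + s{\left(8 \right)}\right)^{2} = \left(155 - 1\right)^{2} = 154^{2} = 23716$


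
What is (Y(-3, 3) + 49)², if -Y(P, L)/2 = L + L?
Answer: 1369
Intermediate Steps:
Y(P, L) = -4*L (Y(P, L) = -2*(L + L) = -4*L)
(Y(-3, 3) + 49)² = (-4*3 + 49)² = (-12 + 49)² = 37² = 1369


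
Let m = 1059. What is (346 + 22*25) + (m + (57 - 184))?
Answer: 1828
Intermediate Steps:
(346 + 22*25) + (m + (57 - 184)) = (346 + 22*25) + (1059 + (57 - 184)) = (346 + 550) + (1059 - 127) = 896 + 932 = 1828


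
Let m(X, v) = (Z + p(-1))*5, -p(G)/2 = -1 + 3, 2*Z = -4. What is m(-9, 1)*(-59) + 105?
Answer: 1875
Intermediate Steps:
Z = -2 (Z = (1/2)*(-4) = -2)
p(G) = -4 (p(G) = -2*(-1 + 3) = -2*2 = -4)
m(X, v) = -30 (m(X, v) = (-2 - 4)*5 = -6*5 = -30)
m(-9, 1)*(-59) + 105 = -30*(-59) + 105 = 1770 + 105 = 1875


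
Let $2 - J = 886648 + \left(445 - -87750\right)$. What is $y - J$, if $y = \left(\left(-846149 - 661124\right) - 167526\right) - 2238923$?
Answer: $-2938881$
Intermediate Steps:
$J = -974841$ ($J = 2 - \left(886648 + \left(445 - -87750\right)\right) = 2 - \left(886648 + \left(445 + 87750\right)\right) = 2 - \left(886648 + 88195\right) = 2 - 974843 = -974841$)
$y = -3913722$ ($y = \left(-1507273 - 167526\right) - 2238923 = -1674799 - 2238923 = -3913722$)
$y - J = -3913722 - -974841 = -3913722 + 974841 = -2938881$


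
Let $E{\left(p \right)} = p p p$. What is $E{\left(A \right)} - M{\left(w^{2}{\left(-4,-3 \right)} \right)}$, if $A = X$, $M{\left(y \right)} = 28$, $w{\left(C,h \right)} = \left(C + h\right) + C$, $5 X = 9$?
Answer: $- \frac{2771}{125} \approx -22.168$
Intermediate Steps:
$X = \frac{9}{5}$ ($X = \frac{1}{5} \cdot 9 = \frac{9}{5} \approx 1.8$)
$w{\left(C,h \right)} = h + 2 C$
$A = \frac{9}{5} \approx 1.8$
$E{\left(p \right)} = p^{3}$ ($E{\left(p \right)} = p^{2} p = p^{3}$)
$E{\left(A \right)} - M{\left(w^{2}{\left(-4,-3 \right)} \right)} = \left(\frac{9}{5}\right)^{3} - 28 = \frac{729}{125} - 28 = - \frac{2771}{125}$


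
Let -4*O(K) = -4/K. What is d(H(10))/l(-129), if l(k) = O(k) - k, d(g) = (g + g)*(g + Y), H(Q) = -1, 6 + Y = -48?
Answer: 1419/1664 ≈ 0.85276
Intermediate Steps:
Y = -54 (Y = -6 - 48 = -54)
d(g) = 2*g*(-54 + g) (d(g) = (g + g)*(g - 54) = (2*g)*(-54 + g) = 2*g*(-54 + g))
O(K) = 1/K (O(K) = -(-1)/K = 1/K)
l(k) = 1/k - k
d(H(10))/l(-129) = (2*(-1)*(-54 - 1))/(1/(-129) - 1*(-129)) = (2*(-1)*(-55))/(-1/129 + 129) = 110/(16640/129) = 110*(129/16640) = 1419/1664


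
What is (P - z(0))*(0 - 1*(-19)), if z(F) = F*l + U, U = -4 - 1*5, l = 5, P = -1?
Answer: 152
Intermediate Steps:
U = -9 (U = -4 - 5 = -9)
z(F) = -9 + 5*F (z(F) = F*5 - 9 = 5*F - 9 = -9 + 5*F)
(P - z(0))*(0 - 1*(-19)) = (-1 - (-9 + 5*0))*(0 - 1*(-19)) = (-1 - (-9 + 0))*(0 + 19) = (-1 - 1*(-9))*19 = (-1 + 9)*19 = 8*19 = 152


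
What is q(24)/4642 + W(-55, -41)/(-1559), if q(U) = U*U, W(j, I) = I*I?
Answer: -3452609/3618439 ≈ -0.95417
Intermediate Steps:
W(j, I) = I²
q(U) = U²
q(24)/4642 + W(-55, -41)/(-1559) = 24²/4642 + (-41)²/(-1559) = 576*(1/4642) + 1681*(-1/1559) = 288/2321 - 1681/1559 = -3452609/3618439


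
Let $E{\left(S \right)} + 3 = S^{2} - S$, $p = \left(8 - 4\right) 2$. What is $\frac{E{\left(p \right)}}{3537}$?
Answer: $\frac{53}{3537} \approx 0.014984$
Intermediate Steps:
$p = 8$ ($p = 4 \cdot 2 = 8$)
$E{\left(S \right)} = -3 + S^{2} - S$ ($E{\left(S \right)} = -3 + \left(S^{2} - S\right) = -3 + S^{2} - S$)
$\frac{E{\left(p \right)}}{3537} = \frac{-3 + 8^{2} - 8}{3537} = \left(-3 + 64 - 8\right) \frac{1}{3537} = 53 \cdot \frac{1}{3537} = \frac{53}{3537}$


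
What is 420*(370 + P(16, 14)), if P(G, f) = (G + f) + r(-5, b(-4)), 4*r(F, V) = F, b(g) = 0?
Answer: 167475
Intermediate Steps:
r(F, V) = F/4
P(G, f) = -5/4 + G + f (P(G, f) = (G + f) + (¼)*(-5) = (G + f) - 5/4 = -5/4 + G + f)
420*(370 + P(16, 14)) = 420*(370 + (-5/4 + 16 + 14)) = 420*(370 + 115/4) = 420*(1595/4) = 167475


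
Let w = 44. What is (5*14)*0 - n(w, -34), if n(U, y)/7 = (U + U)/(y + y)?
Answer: 154/17 ≈ 9.0588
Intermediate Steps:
n(U, y) = 7*U/y (n(U, y) = 7*((U + U)/(y + y)) = 7*((2*U)/((2*y))) = 7*((2*U)*(1/(2*y))) = 7*(U/y) = 7*U/y)
(5*14)*0 - n(w, -34) = (5*14)*0 - 7*44/(-34) = 70*0 - 7*44*(-1)/34 = 0 - 1*(-154/17) = 0 + 154/17 = 154/17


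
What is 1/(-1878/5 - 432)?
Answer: -5/4038 ≈ -0.0012382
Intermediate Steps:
1/(-1878/5 - 432) = 1/(-4038/5) = -5/4038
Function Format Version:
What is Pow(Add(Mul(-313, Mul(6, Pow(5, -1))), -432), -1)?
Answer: Rational(-5, 4038) ≈ -0.0012382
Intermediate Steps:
Pow(Add(Mul(-313, Mul(6, Pow(5, -1))), -432), -1) = Pow(Add(Mul(-313, Mul(6, Rational(1, 5))), -432), -1) = Pow(Add(Mul(-313, Rational(6, 5)), -432), -1) = Pow(Add(Rational(-1878, 5), -432), -1) = Pow(Rational(-4038, 5), -1) = Rational(-5, 4038)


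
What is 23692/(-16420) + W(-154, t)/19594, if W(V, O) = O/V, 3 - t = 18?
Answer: -17872448773/12386738980 ≈ -1.4429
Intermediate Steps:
t = -15 (t = 3 - 1*18 = 3 - 18 = -15)
23692/(-16420) + W(-154, t)/19594 = 23692/(-16420) - 15/(-154)/19594 = 23692*(-1/16420) - 15*(-1/154)*(1/19594) = -5923/4105 + (15/154)*(1/19594) = -5923/4105 + 15/3017476 = -17872448773/12386738980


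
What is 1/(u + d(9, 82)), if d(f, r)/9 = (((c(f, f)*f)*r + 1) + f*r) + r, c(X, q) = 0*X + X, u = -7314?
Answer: 1/59853 ≈ 1.6708e-5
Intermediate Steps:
c(X, q) = X (c(X, q) = 0 + X = X)
d(f, r) = 9 + 9*r + 9*f*r + 9*r*f² (d(f, r) = 9*((((f*f)*r + 1) + f*r) + r) = 9*(((f²*r + 1) + f*r) + r) = 9*(((r*f² + 1) + f*r) + r) = 9*(((1 + r*f²) + f*r) + r) = 9*((1 + f*r + r*f²) + r) = 9*(1 + r + f*r + r*f²) = 9 + 9*r + 9*f*r + 9*r*f²)
1/(u + d(9, 82)) = 1/(-7314 + (9 + 9*82 + 9*9*82 + 9*82*9²)) = 1/(-7314 + (9 + 738 + 6642 + 9*82*81)) = 1/(-7314 + (9 + 738 + 6642 + 59778)) = 1/(-7314 + 67167) = 1/59853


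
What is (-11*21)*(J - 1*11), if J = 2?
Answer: 2079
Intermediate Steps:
(-11*21)*(J - 1*11) = (-11*21)*(2 - 1*11) = -231*(2 - 11) = -231*(-9) = 2079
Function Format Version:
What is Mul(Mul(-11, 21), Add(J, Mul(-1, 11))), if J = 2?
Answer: 2079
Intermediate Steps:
Mul(Mul(-11, 21), Add(J, Mul(-1, 11))) = Mul(Mul(-11, 21), Add(2, Mul(-1, 11))) = Mul(-231, Add(2, -11)) = Mul(-231, -9) = 2079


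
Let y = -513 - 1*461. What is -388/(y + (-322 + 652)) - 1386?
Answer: -223049/161 ≈ -1385.4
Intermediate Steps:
y = -974 (y = -513 - 461 = -974)
-388/(y + (-322 + 652)) - 1386 = -388/(-974 + (-322 + 652)) - 1386 = -388/(-974 + 330) - 1386 = -388/(-644) - 1386 = -1/644*(-388) - 1386 = 97/161 - 1386 = -223049/161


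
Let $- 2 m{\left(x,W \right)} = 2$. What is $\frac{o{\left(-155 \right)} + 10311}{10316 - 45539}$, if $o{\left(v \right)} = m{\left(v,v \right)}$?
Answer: $- \frac{10310}{35223} \approx -0.29271$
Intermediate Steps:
$m{\left(x,W \right)} = -1$ ($m{\left(x,W \right)} = \left(- \frac{1}{2}\right) 2 = -1$)
$o{\left(v \right)} = -1$
$\frac{o{\left(-155 \right)} + 10311}{10316 - 45539} = \frac{-1 + 10311}{10316 - 45539} = \frac{10310}{-35223} = 10310 \left(- \frac{1}{35223}\right) = - \frac{10310}{35223}$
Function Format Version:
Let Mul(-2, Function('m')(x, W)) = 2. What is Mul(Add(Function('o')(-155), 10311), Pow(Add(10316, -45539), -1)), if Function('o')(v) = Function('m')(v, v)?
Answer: Rational(-10310, 35223) ≈ -0.29271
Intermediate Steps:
Function('m')(x, W) = -1 (Function('m')(x, W) = Mul(Rational(-1, 2), 2) = -1)
Function('o')(v) = -1
Mul(Add(Function('o')(-155), 10311), Pow(Add(10316, -45539), -1)) = Mul(Add(-1, 10311), Pow(Add(10316, -45539), -1)) = Mul(10310, Pow(-35223, -1)) = Mul(10310, Rational(-1, 35223)) = Rational(-10310, 35223)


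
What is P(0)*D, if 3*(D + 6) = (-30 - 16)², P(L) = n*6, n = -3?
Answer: -12588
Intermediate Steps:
P(L) = -18 (P(L) = -3*6 = -18)
D = 2098/3 (D = -6 + (-30 - 16)²/3 = -6 + (⅓)*(-46)² = -6 + (⅓)*2116 = -6 + 2116/3 = 2098/3 ≈ 699.33)
P(0)*D = -18*2098/3 = -12588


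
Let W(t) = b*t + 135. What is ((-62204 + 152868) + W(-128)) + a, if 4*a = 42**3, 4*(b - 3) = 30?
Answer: 107977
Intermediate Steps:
b = 21/2 (b = 3 + (1/4)*30 = 3 + 15/2 = 21/2 ≈ 10.500)
W(t) = 135 + 21*t/2 (W(t) = 21*t/2 + 135 = 135 + 21*t/2)
a = 18522 (a = (1/4)*42**3 = (1/4)*74088 = 18522)
((-62204 + 152868) + W(-128)) + a = ((-62204 + 152868) + (135 + (21/2)*(-128))) + 18522 = (90664 + (135 - 1344)) + 18522 = (90664 - 1209) + 18522 = 89455 + 18522 = 107977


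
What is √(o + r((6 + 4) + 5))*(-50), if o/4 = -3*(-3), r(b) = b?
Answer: -50*√51 ≈ -357.07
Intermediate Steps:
o = 36 (o = 4*(-3*(-3)) = 4*9 = 36)
√(o + r((6 + 4) + 5))*(-50) = √(36 + ((6 + 4) + 5))*(-50) = √(36 + (10 + 5))*(-50) = √(36 + 15)*(-50) = √51*(-50) = -50*√51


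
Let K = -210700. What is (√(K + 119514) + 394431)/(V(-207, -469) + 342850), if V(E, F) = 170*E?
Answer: 394431/307660 + I*√91186/307660 ≈ 1.282 + 0.00098151*I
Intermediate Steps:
(√(K + 119514) + 394431)/(V(-207, -469) + 342850) = (√(-210700 + 119514) + 394431)/(170*(-207) + 342850) = (√(-91186) + 394431)/(-35190 + 342850) = (I*√91186 + 394431)/307660 = (394431 + I*√91186)*(1/307660) = 394431/307660 + I*√91186/307660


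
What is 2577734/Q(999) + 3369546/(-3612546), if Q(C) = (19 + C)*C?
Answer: 54494583524/34017539409 ≈ 1.6020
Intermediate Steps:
Q(C) = C*(19 + C)
2577734/Q(999) + 3369546/(-3612546) = 2577734/((999*(19 + 999))) + 3369546/(-3612546) = 2577734/((999*1018)) + 3369546*(-1/3612546) = 2577734/1016982 - 62399/66899 = 2577734*(1/1016982) - 62399/66899 = 1288867/508491 - 62399/66899 = 54494583524/34017539409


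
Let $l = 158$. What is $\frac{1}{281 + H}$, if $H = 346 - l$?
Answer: $\frac{1}{469} \approx 0.0021322$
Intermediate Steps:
$H = 188$ ($H = 346 - 158 = 188$)
$\frac{1}{281 + H} = \frac{1}{281 + 188} = \frac{1}{469}$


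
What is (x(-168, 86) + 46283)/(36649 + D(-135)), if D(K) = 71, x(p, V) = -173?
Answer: 1537/1224 ≈ 1.2557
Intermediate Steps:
(x(-168, 86) + 46283)/(36649 + D(-135)) = (-173 + 46283)/(36649 + 71) = 46110/36720 = 46110*(1/36720) = 1537/1224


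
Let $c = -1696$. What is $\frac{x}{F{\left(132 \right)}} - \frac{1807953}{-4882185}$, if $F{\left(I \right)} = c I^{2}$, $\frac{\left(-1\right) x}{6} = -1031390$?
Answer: $\frac{930510919}{5782986880} \approx 0.1609$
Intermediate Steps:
$x = 6188340$ ($x = \left(-6\right) \left(-1031390\right) = 6188340$)
$F{\left(I \right)} = - 1696 I^{2}$
$\frac{x}{F{\left(132 \right)}} - \frac{1807953}{-4882185} = \frac{6188340}{\left(-1696\right) 132^{2}} - \frac{1807953}{-4882185} = \frac{6188340}{\left(-1696\right) 17424} - - \frac{86093}{232485} = \frac{6188340}{-29551104} + \frac{86093}{232485} = 6188340 \left(- \frac{1}{29551104}\right) + \frac{86093}{232485} = - \frac{515695}{2462592} + \frac{86093}{232485} = \frac{930510919}{5782986880}$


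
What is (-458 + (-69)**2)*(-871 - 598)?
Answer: -6321107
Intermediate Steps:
(-458 + (-69)**2)*(-871 - 598) = (-458 + 4761)*(-1469) = 4303*(-1469) = -6321107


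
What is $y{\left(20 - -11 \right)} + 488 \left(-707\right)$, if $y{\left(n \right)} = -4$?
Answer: $-345020$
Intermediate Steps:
$y{\left(20 - -11 \right)} + 488 \left(-707\right) = -4 + 488 \left(-707\right) = -4 - 345016 = -345020$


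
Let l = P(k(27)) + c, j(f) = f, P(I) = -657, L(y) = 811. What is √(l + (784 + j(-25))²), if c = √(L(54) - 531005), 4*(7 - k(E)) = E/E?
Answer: √(575424 + I*√530194) ≈ 758.57 + 0.48*I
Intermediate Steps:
k(E) = 27/4 (k(E) = 7 - E/(4*E) = 7 - ¼*1 = 7 - ¼ = 27/4)
c = I*√530194 (c = √(811 - 531005) = √(-530194) = I*√530194 ≈ 728.14*I)
l = -657 + I*√530194 ≈ -657.0 + 728.14*I
√(l + (784 + j(-25))²) = √((-657 + I*√530194) + (784 - 25)²) = √((-657 + I*√530194) + 759²) = √((-657 + I*√530194) + 576081) = √(575424 + I*√530194)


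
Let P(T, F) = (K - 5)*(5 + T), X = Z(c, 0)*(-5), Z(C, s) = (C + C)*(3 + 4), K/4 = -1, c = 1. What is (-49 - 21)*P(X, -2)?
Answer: -40950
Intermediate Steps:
K = -4 (K = 4*(-1) = -4)
Z(C, s) = 14*C (Z(C, s) = (2*C)*7 = 14*C)
X = -70 (X = (14*1)*(-5) = 14*(-5) = -70)
P(T, F) = -45 - 9*T (P(T, F) = (-4 - 5)*(5 + T) = -9*(5 + T) = -45 - 9*T)
(-49 - 21)*P(X, -2) = (-49 - 21)*(-45 - 9*(-70)) = -70*(-45 + 630) = -70*585 = -40950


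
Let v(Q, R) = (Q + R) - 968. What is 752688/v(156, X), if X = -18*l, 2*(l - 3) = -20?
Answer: -376344/343 ≈ -1097.2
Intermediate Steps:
l = -7 (l = 3 + (½)*(-20) = 3 - 10 = -7)
X = 126 (X = -18*(-7) = 126)
v(Q, R) = -968 + Q + R
752688/v(156, X) = 752688/(-968 + 156 + 126) = 752688/(-686) = 752688*(-1/686) = -376344/343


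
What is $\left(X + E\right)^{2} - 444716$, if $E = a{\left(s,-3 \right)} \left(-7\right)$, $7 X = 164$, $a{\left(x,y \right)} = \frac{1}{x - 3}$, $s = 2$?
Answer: $- \frac{21745715}{49} \approx -4.4379 \cdot 10^{5}$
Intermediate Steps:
$a{\left(x,y \right)} = \frac{1}{-3 + x}$
$X = \frac{164}{7}$ ($X = \frac{1}{7} \cdot 164 = \frac{164}{7} \approx 23.429$)
$E = 7$ ($E = \frac{1}{-3 + 2} \left(-7\right) = \frac{1}{-1} \left(-7\right) = \left(-1\right) \left(-7\right) = 7$)
$\left(X + E\right)^{2} - 444716 = \left(\frac{164}{7} + 7\right)^{2} - 444716 = \left(\frac{213}{7}\right)^{2} - 444716 = \frac{45369}{49} - 444716 = - \frac{21745715}{49}$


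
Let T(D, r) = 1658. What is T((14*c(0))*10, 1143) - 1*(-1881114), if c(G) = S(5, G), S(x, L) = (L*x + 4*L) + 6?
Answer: 1882772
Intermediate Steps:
S(x, L) = 6 + 4*L + L*x (S(x, L) = (4*L + L*x) + 6 = 6 + 4*L + L*x)
c(G) = 6 + 9*G (c(G) = 6 + 4*G + G*5 = 6 + 4*G + 5*G = 6 + 9*G)
T((14*c(0))*10, 1143) - 1*(-1881114) = 1658 - 1*(-1881114) = 1658 + 1881114 = 1882772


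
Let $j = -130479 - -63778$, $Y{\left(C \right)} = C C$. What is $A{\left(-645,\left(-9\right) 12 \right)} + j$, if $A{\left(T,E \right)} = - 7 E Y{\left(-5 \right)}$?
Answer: $-47801$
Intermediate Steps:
$Y{\left(C \right)} = C^{2}$
$j = -66701$ ($j = -130479 + 63778 = -66701$)
$A{\left(T,E \right)} = - 175 E$ ($A{\left(T,E \right)} = - 7 E \left(-5\right)^{2} = - 7 E 25 = - 175 E$)
$A{\left(-645,\left(-9\right) 12 \right)} + j = - 175 \left(\left(-9\right) 12\right) - 66701 = \left(-175\right) \left(-108\right) - 66701 = 18900 - 66701 = -47801$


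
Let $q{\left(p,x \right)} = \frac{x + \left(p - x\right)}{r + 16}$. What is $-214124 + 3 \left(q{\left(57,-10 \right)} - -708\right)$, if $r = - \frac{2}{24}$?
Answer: $- \frac{40489948}{191} \approx -2.1199 \cdot 10^{5}$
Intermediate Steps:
$r = - \frac{1}{12}$ ($r = \left(-2\right) \frac{1}{24} = - \frac{1}{12} \approx -0.083333$)
$q{\left(p,x \right)} = \frac{12 p}{191}$ ($q{\left(p,x \right)} = \frac{x + \left(p - x\right)}{- \frac{1}{12} + 16} = \frac{p}{\frac{191}{12}} = p \frac{12}{191} = \frac{12 p}{191}$)
$-214124 + 3 \left(q{\left(57,-10 \right)} - -708\right) = -214124 + 3 \left(\frac{12}{191} \cdot 57 - -708\right) = -214124 + 3 \left(\frac{684}{191} + 708\right) = -214124 + 3 \cdot \frac{135912}{191} = -214124 + \frac{407736}{191} = - \frac{40489948}{191}$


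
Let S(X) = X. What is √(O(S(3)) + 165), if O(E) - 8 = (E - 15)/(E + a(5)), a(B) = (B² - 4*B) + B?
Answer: √29081/13 ≈ 13.118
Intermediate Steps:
a(B) = B² - 3*B
O(E) = 8 + (-15 + E)/(10 + E) (O(E) = 8 + (E - 15)/(E + 5*(-3 + 5)) = 8 + (-15 + E)/(E + 5*2) = 8 + (-15 + E)/(E + 10) = 8 + (-15 + E)/(10 + E))
√(O(S(3)) + 165) = √((65 + 9*3)/(10 + 3) + 165) = √((65 + 27)/13 + 165) = √((1/13)*92 + 165) = √(92/13 + 165) = √(2237/13) = √29081/13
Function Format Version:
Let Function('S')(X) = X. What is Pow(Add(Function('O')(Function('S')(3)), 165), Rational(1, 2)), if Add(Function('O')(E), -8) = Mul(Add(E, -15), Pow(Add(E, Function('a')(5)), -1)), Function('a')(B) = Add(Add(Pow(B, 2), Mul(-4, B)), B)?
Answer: Mul(Rational(1, 13), Pow(29081, Rational(1, 2))) ≈ 13.118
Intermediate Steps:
Function('a')(B) = Add(Pow(B, 2), Mul(-3, B))
Function('O')(E) = Add(8, Mul(Pow(Add(10, E), -1), Add(-15, E))) (Function('O')(E) = Add(8, Mul(Add(E, -15), Pow(Add(E, Mul(5, Add(-3, 5))), -1))) = Add(8, Mul(Add(-15, E), Pow(Add(E, Mul(5, 2)), -1))) = Add(8, Mul(Add(-15, E), Pow(Add(E, 10), -1))) = Add(8, Mul(Add(-15, E), Pow(Add(10, E), -1))) = Add(8, Mul(Pow(Add(10, E), -1), Add(-15, E))))
Pow(Add(Function('O')(Function('S')(3)), 165), Rational(1, 2)) = Pow(Add(Mul(Pow(Add(10, 3), -1), Add(65, Mul(9, 3))), 165), Rational(1, 2)) = Pow(Add(Mul(Pow(13, -1), Add(65, 27)), 165), Rational(1, 2)) = Pow(Add(Mul(Rational(1, 13), 92), 165), Rational(1, 2)) = Pow(Add(Rational(92, 13), 165), Rational(1, 2)) = Pow(Rational(2237, 13), Rational(1, 2)) = Mul(Rational(1, 13), Pow(29081, Rational(1, 2)))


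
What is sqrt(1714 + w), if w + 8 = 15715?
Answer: sqrt(17421) ≈ 131.99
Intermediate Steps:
w = 15707 (w = -8 + 15715 = 15707)
sqrt(1714 + w) = sqrt(1714 + 15707) = sqrt(17421)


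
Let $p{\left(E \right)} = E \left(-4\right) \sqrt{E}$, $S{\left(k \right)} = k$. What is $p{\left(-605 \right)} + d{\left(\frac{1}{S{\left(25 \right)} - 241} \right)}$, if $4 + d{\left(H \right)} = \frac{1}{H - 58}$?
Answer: $- \frac{50332}{12529} + 26620 i \sqrt{5} \approx -4.0172 + 59524.0 i$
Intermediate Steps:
$p{\left(E \right)} = - 4 E^{\frac{3}{2}}$ ($p{\left(E \right)} = - 4 E \sqrt{E} = - 4 E^{\frac{3}{2}}$)
$d{\left(H \right)} = -4 + \frac{1}{-58 + H}$ ($d{\left(H \right)} = -4 + \frac{1}{H - 58} = -4 + \frac{1}{-58 + H}$)
$p{\left(-605 \right)} + d{\left(\frac{1}{S{\left(25 \right)} - 241} \right)} = - 4 \left(-605\right)^{\frac{3}{2}} + \frac{233 - \frac{4}{25 - 241}}{-58 + \frac{1}{25 - 241}} = - 4 \left(- 6655 i \sqrt{5}\right) + \frac{233 - \frac{4}{-216}}{-58 + \frac{1}{-216}} = 26620 i \sqrt{5} + \frac{233 - - \frac{1}{54}}{-58 - \frac{1}{216}} = 26620 i \sqrt{5} + \frac{233 + \frac{1}{54}}{- \frac{12529}{216}} = 26620 i \sqrt{5} - \frac{50332}{12529} = - \frac{50332}{12529} + 26620 i \sqrt{5}$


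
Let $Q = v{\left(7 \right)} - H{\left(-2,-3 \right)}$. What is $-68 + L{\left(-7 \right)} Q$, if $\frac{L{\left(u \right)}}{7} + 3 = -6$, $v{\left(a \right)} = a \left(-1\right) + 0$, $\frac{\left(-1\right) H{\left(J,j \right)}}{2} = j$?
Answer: $751$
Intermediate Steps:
$H{\left(J,j \right)} = - 2 j$
$v{\left(a \right)} = - a$ ($v{\left(a \right)} = - a + 0 = - a$)
$L{\left(u \right)} = -63$ ($L{\left(u \right)} = -21 + 7 \left(-6\right) = -21 - 42 = -63$)
$Q = -13$ ($Q = \left(-1\right) 7 - \left(-2\right) \left(-3\right) = -7 - 6 = -13$)
$-68 + L{\left(-7 \right)} Q = -68 - -819 = -68 + 819 = 751$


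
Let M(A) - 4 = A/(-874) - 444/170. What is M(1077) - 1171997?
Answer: -87067645543/74290 ≈ -1.1720e+6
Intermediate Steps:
M(A) = 118/85 - A/874 (M(A) = 4 + (A/(-874) - 444/170) = 4 + (A*(-1/874) - 444*1/170) = 4 + (-A/874 - 222/85) = 4 + (-222/85 - A/874) = 118/85 - A/874)
M(1077) - 1171997 = (118/85 - 1/874*1077) - 1171997 = (118/85 - 1077/874) - 1171997 = 11587/74290 - 1171997 = -87067645543/74290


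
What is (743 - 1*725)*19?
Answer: 342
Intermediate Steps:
(743 - 1*725)*19 = (743 - 725)*19 = 18*19 = 342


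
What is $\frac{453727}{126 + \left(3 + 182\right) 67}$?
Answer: $\frac{453727}{12521} \approx 36.237$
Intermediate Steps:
$\frac{453727}{126 + \left(3 + 182\right) 67} = \frac{453727}{126 + 185 \cdot 67} = \frac{453727}{126 + 12395} = \frac{453727}{12521}$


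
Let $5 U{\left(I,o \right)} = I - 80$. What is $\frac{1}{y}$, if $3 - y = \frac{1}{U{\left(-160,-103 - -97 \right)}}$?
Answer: $\frac{48}{145} \approx 0.33103$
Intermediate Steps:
$U{\left(I,o \right)} = -16 + \frac{I}{5}$ ($U{\left(I,o \right)} = \frac{I - 80}{5} = \frac{-80 + I}{5} = -16 + \frac{I}{5}$)
$y = \frac{145}{48}$ ($y = 3 - \frac{1}{-16 + \frac{1}{5} \left(-160\right)} = 3 - \frac{1}{-16 - 32} = 3 - \frac{1}{-48} = 3 - - \frac{1}{48} = 3 + \frac{1}{48} = \frac{145}{48} \approx 3.0208$)
$\frac{1}{y} = \frac{1}{\frac{145}{48}} = \frac{48}{145}$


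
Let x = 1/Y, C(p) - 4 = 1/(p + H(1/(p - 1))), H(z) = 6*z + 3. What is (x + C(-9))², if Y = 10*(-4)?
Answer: 25472209/1742400 ≈ 14.619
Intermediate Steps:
H(z) = 3 + 6*z
Y = -40
C(p) = 4 + 1/(3 + p + 6/(-1 + p)) (C(p) = 4 + 1/(p + (3 + 6/(p - 1))) = 4 + 1/(p + (3 + 6/(-1 + p))) = 4 + 1/(3 + p + 6/(-1 + p)))
x = -1/40 (x = 1/(-40) = -1/40 ≈ -0.025000)
(x + C(-9))² = (-1/40 + (11 + 4*(-9)² + 9*(-9))/(3 + (-9)² + 2*(-9)))² = (-1/40 + (11 + 4*81 - 81)/(3 + 81 - 18))² = (-1/40 + (11 + 324 - 81)/66)² = (-1/40 + (1/66)*254)² = (-1/40 + 127/33)² = (5047/1320)² = 25472209/1742400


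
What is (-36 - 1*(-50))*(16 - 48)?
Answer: -448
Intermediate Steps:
(-36 - 1*(-50))*(16 - 48) = (-36 + 50)*(-32) = 14*(-32) = -448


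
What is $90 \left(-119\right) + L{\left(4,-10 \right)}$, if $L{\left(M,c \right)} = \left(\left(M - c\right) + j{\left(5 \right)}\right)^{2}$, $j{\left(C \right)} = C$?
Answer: $-10349$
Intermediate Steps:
$L{\left(M,c \right)} = \left(5 + M - c\right)^{2}$ ($L{\left(M,c \right)} = \left(\left(M - c\right) + 5\right)^{2} = \left(5 + M - c\right)^{2}$)
$90 \left(-119\right) + L{\left(4,-10 \right)} = 90 \left(-119\right) + \left(5 + 4 - -10\right)^{2} = -10710 + \left(5 + 4 + 10\right)^{2} = -10710 + 19^{2} = -10710 + 361 = -10349$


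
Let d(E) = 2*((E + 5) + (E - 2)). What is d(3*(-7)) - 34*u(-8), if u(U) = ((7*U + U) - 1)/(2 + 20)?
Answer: 247/11 ≈ 22.455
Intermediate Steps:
u(U) = -1/22 + 4*U/11 (u(U) = (8*U - 1)/22 = (-1 + 8*U)*(1/22) = -1/22 + 4*U/11)
d(E) = 6 + 4*E (d(E) = 2*((5 + E) + (-2 + E)) = 2*(3 + 2*E) = 6 + 4*E)
d(3*(-7)) - 34*u(-8) = (6 + 4*(3*(-7))) - 34*(-1/22 + (4/11)*(-8)) = (6 + 4*(-21)) - 34*(-1/22 - 32/11) = (6 - 84) - 34*(-65/22) = -78 + 1105/11 = 247/11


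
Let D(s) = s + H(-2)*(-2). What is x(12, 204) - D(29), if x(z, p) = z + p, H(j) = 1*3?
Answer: 193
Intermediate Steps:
H(j) = 3
x(z, p) = p + z
D(s) = -6 + s (D(s) = s + 3*(-2) = s - 6 = -6 + s)
x(12, 204) - D(29) = (204 + 12) - (-6 + 29) = 216 - 1*23 = 216 - 23 = 193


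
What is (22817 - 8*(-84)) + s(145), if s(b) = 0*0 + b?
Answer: 23634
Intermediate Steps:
s(b) = b (s(b) = 0 + b = b)
(22817 - 8*(-84)) + s(145) = (22817 - 8*(-84)) + 145 = (22817 + 672) + 145 = 23489 + 145 = 23634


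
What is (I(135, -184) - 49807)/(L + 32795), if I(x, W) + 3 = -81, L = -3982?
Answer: -49891/28813 ≈ -1.7315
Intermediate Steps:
I(x, W) = -84 (I(x, W) = -3 - 81 = -84)
(I(135, -184) - 49807)/(L + 32795) = (-84 - 49807)/(-3982 + 32795) = -49891/28813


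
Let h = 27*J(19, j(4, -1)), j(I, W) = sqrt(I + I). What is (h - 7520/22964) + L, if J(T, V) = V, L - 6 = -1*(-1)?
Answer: 38307/5741 + 54*sqrt(2) ≈ 83.040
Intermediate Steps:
L = 7 (L = 6 - 1*(-1) = 6 + 1 = 7)
j(I, W) = sqrt(2)*sqrt(I) (j(I, W) = sqrt(2*I) = sqrt(2)*sqrt(I))
h = 54*sqrt(2) (h = 27*(sqrt(2)*sqrt(4)) = 27*(sqrt(2)*2) = 27*(2*sqrt(2)) = 54*sqrt(2) ≈ 76.368)
(h - 7520/22964) + L = (54*sqrt(2) - 7520/22964) + 7 = (54*sqrt(2) - 7520*1/22964) + 7 = (54*sqrt(2) - 1880/5741) + 7 = (-1880/5741 + 54*sqrt(2)) + 7 = 38307/5741 + 54*sqrt(2)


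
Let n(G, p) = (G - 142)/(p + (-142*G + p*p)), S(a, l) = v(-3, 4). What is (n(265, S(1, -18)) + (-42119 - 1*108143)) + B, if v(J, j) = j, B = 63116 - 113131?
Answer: -7532418093/37610 ≈ -2.0028e+5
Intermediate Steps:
B = -50015
S(a, l) = 4
n(G, p) = (-142 + G)/(p + p² - 142*G) (n(G, p) = (-142 + G)/(p + (-142*G + p²)) = (-142 + G)/(p + (p² - 142*G)) = (-142 + G)/(p + p² - 142*G))
(n(265, S(1, -18)) + (-42119 - 1*108143)) + B = ((-142 + 265)/(4 + 4² - 142*265) + (-42119 - 1*108143)) - 50015 = (123/(4 + 16 - 37630) + (-42119 - 108143)) - 50015 = (123/(-37610) - 150262) - 50015 = (-1/37610*123 - 150262) - 50015 = (-123/37610 - 150262) - 50015 = -5651353943/37610 - 50015 = -7532418093/37610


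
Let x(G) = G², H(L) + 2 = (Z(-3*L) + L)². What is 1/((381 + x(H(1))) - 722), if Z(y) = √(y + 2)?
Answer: -341/116345 + 8*I/116345 ≈ -0.0029309 + 6.8761e-5*I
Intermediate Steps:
Z(y) = √(2 + y)
H(L) = -2 + (L + √(2 - 3*L))² (H(L) = -2 + (√(2 - 3*L) + L)² = -2 + (L + √(2 - 3*L))²)
1/((381 + x(H(1))) - 722) = 1/((381 + (-2 + (1 + √(2 - 3*1))²)²) - 722) = 1/((381 + (-2 + (1 + √(2 - 3))²)²) - 722) = 1/((381 + (-2 + (1 + √(-1))²)²) - 722) = 1/((381 + (-2 + (1 + I)²)²) - 722) = 1/(-341 + (-2 + (1 + I)²)²)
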